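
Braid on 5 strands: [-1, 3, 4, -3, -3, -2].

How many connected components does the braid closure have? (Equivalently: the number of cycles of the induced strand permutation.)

Track the strand permutation on 5 strands, starting from identity.
  step 1: s1^-1 swaps positions 1,2 -> [2 1 3 4 5]
  step 2: s3 swaps positions 3,4 -> [2 1 4 3 5]
  step 3: s4 swaps positions 4,5 -> [2 1 4 5 3]
  step 4: s3^-1 swaps positions 3,4 -> [2 1 5 4 3]
  step 5: s3^-1 swaps positions 3,4 -> [2 1 4 5 3]
  step 6: s2^-1 swaps positions 2,3 -> [2 4 1 5 3]
Final permutation (position -> original strand): [2 4 1 5 3]
Closure components = cycle count of this permutation = 1.

Answer: 1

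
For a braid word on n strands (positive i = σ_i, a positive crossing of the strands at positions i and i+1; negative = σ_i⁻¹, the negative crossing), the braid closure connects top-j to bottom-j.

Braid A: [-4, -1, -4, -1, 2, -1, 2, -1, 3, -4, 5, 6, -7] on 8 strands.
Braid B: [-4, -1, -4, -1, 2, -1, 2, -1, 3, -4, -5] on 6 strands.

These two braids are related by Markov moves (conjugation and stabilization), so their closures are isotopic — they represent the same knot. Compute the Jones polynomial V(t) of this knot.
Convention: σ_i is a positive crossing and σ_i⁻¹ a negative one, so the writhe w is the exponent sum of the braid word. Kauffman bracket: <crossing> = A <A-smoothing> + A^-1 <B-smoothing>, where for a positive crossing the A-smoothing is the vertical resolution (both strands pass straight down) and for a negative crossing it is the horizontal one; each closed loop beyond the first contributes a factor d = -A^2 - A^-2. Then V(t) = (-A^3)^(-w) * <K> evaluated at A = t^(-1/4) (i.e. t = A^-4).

1 - t^-1 + 3*t^-2 - 4*t^-3 + 5*t^-4 - 6*t^-5 + 5*t^-6 - 4*t^-7 + 3*t^-8 - t^-9

Derivation:
Markov-equivalent braids have isotopic closures, hence identical knot invariants. Strip the Markov moves from each word to reach a common short braid β, then compute V(t) once on β.
Braid A: s4^-1 s1^-1 s4^-1 s1^-1 s2 s1^-1 s2 s1^-1 s3 s4^-1 s5 s6 s7^-1 on 8 strands reduces by inverse Markov moves (closure unchanged at each step):
  Destabilize: the word has the form β·s7^-1 where s7^-1 occurs only as the final letter (β ∈ B_7); drop it and the last strand → 7 strands.
  Destabilize: the word has the form β·s6 where s6 occurs only as the final letter (β ∈ B_6); drop it and the last strand → 6 strands.
  Destabilize: the word has the form β·s5 where s5 occurs only as the final letter (β ∈ B_5); drop it and the last strand → 5 strands.
Reduced to β = s4^-1 s1^-1 s4^-1 s1^-1 s2 s1^-1 s2 s1^-1 s3 s4^-1 on 5 strands, 10 crossings.
Braid B: s4^-1 s1^-1 s4^-1 s1^-1 s2 s1^-1 s2 s1^-1 s3 s4^-1 s5^-1 on 6 strands reduces by inverse Markov moves (closure unchanged at each step):
  Destabilize: the word has the form β·s5^-1 where s5^-1 occurs only as the final letter (β ∈ B_5); drop it and the last strand → 5 strands.
Reduced to β = s4^-1 s1^-1 s4^-1 s1^-1 s2 s1^-1 s2 s1^-1 s3 s4^-1 on 5 strands, 10 crossings.
Both give the same β = s4^-1 s1^-1 s4^-1 s1^-1 s2 s1^-1 s2 s1^-1 s3 s4^-1 on 5 strands, so one state sum suffices:
Braid: s4^-1 s1^-1 s4^-1 s1^-1 s2 s1^-1 s2 s1^-1 s3 s4^-1 on 5 strands, 10 crossings.
Writhe w = (#positive) - (#negative) = 3 - 7 = -4.
Computing the Kauffman bracket via state sum. There are 2^10 = 1024 states.
For each crossing: s=0 is the vertical smoothing, s=1 horizontal. Crossing k contributes A^(sign_k * (1 - 2*s_k)); loop factor d = -A^2 - A^-2.
Tabulate the states by total A-exponent and number of loops L (A-exp: L × count):
  A^10: L=8 ×1
  A^8: L=7 ×10
  A^6: L=6 ×45
  A^4: L=5 ×118, L=7 ×2
  A^2: L=4 ×195, L=6 ×15
  A^0: L=3 ×203, L=5 ×49
  A^-2: L=2 ×123, L=4 ×85, L=6 ×2
  A^-4: L=1 ×33, L=3 ×78, L=5 ×9
  A^-6: L=2 ×29, L=4 ×16
  A^-8: L=3 ×9, L=5 ×1
  A^-10: L=4 ×1
Each group contributes A^e * Σ count * d^(L-1):
Powers of d = -A^2 - A^-2: d^2 = A^4 + 2 + A^-4; d^3 = -A^6 - 3*A^2 - 3*A^-2 - A^-6; d^4 = A^8 + 4*A^4 + 6 + 4*A^-4 + A^-8; d^5 = -A^10 - 5*A^6 - 10*A^2 - 10*A^-2 - 5*A^-6 - A^-10; d^6 = A^12 + 6*A^8 + 15*A^4 + 20 + 15*A^-4 + 6*A^-8 + A^-12; d^7 = -A^14 - 7*A^10 - 21*A^6 - 35*A^2 - 35*A^-2 - 21*A^-6 - 7*A^-10 - A^-14.
  A^10 * (d^7) = -A^24 - 7*A^20 - 21*A^16 - 35*A^12 - 35*A^8 - 21*A^4 - 7 - A^-4
  A^8 * (10*d^6) = 10*A^20 + 60*A^16 + 150*A^12 + 200*A^8 + 150*A^4 + 60 + 10*A^-4
  A^6 * (45*d^5) = -45*A^16 - 225*A^12 - 450*A^8 - 450*A^4 - 225 - 45*A^-4
  A^4 * (118*d^4 + 2*d^6) = 2*A^16 + 130*A^12 + 502*A^8 + 748*A^4 + 502 + 130*A^-4 + 2*A^-8
  A^2 * (195*d^3 + 15*d^5) = -15*A^12 - 270*A^8 - 735*A^4 - 735 - 270*A^-4 - 15*A^-8
  A^0 * (203*d^2 + 49*d^4) = 49*A^8 + 399*A^4 + 700 + 399*A^-4 + 49*A^-8
  A^-2 * (123*d + 85*d^3 + 2*d^5) = -2*A^8 - 95*A^4 - 398 - 398*A^-4 - 95*A^-8 - 2*A^-12
  A^-4 * (33 + 78*d^2 + 9*d^4) = 9*A^4 + 114 + 243*A^-4 + 114*A^-8 + 9*A^-12
  A^-6 * (29*d + 16*d^3) = -16 - 77*A^-4 - 77*A^-8 - 16*A^-12
  A^-8 * (9*d^2 + d^4) = 1 + 13*A^-4 + 24*A^-8 + 13*A^-12 + A^-16
  A^-10 * (d^3) = -A^-4 - 3*A^-8 - 3*A^-12 - A^-16
Summing the groups: <K> = -A^24 + 3*A^20 - 4*A^16 + 5*A^12 - 6*A^8 + 5*A^4 - 4 + 3*A^-4 - A^-8 + A^-12
Normalise by the writhe: (-A^3)^(-w) = (-A^3)^(4) = A^12, so f(A) = A^12 * <K> = -A^36 + 3*A^32 - 4*A^28 + 5*A^24 - 6*A^20 + 5*A^16 - 4*A^12 + 3*A^8 - A^4 + 1.
Substitute A = t^(-1/4), i.e. A^e → t^(-e/4): V(t) = 1 - t^-1 + 3*t^-2 - 4*t^-3 + 5*t^-4 - 6*t^-5 + 5*t^-6 - 4*t^-7 + 3*t^-8 - t^-9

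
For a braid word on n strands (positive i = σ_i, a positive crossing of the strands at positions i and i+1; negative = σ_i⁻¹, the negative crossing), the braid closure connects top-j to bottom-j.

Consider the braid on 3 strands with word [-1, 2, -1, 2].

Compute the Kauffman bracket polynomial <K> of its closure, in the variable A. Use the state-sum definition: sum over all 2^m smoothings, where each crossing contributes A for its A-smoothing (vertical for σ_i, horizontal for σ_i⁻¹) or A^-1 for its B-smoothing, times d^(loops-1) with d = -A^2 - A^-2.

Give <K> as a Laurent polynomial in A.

Braid: s1^-1 s2 s1^-1 s2 on 3 strands, 4 crossings.
Writhe w = (#positive) - (#negative) = 2 - 2 = 0.
Enumerate smoothing states for the bracket polynomial. There are 2^4 = 16 states.
Smooth each crossing (0=||, 1=⌣⌢); contribution A^(Σ sign_k(1-2s_k)) * d^(L-1).
  state 0000: A-exp=+0, loops=3, term = A^0 * d^2
  state 0001: A-exp=-2, loops=2, term = A^-2 * d^1
  state 0010: A-exp=+2, loops=2, term = A^2 * d^1
  state 0011: A-exp=+0, loops=1, term = A^0 * d^0
  state 0100: A-exp=-2, loops=2, term = A^-2 * d^1
  state 0101: A-exp=-4, loops=3, term = A^-4 * d^2
  state 0110: A-exp=+0, loops=1, term = A^0 * d^0
  state 0111: A-exp=-2, loops=2, term = A^-2 * d^1
  state 1000: A-exp=+2, loops=2, term = A^2 * d^1
  state 1001: A-exp=+0, loops=1, term = A^0 * d^0
  state 1010: A-exp=+4, loops=3, term = A^4 * d^2
  state 1011: A-exp=+2, loops=2, term = A^2 * d^1
  state 1100: A-exp=+0, loops=1, term = A^0 * d^0
  state 1101: A-exp=-2, loops=2, term = A^-2 * d^1
  state 1110: A-exp=+2, loops=2, term = A^2 * d^1
  state 1111: A-exp=+0, loops=1, term = A^0 * d^0
Collect the terms by A-exponent (count of states per loop number):
Powers of d = -A^2 - A^-2: d^2 = A^4 + 2 + A^-4.
  A^4 * (d^2) = A^8 + 2*A^4 + 1
  A^2 * (4*d) = -4*A^4 - 4
  A^0 * (5 + d^2) = A^4 + 7 + A^-4
  A^-2 * (4*d) = -4 - 4*A^-4
  A^-4 * (d^2) = 1 + 2*A^-4 + A^-8
Summing the groups: <K> = A^8 - A^4 + 1 - A^-4 + A^-8

Answer: A^8 - A^4 + 1 - A^-4 + A^-8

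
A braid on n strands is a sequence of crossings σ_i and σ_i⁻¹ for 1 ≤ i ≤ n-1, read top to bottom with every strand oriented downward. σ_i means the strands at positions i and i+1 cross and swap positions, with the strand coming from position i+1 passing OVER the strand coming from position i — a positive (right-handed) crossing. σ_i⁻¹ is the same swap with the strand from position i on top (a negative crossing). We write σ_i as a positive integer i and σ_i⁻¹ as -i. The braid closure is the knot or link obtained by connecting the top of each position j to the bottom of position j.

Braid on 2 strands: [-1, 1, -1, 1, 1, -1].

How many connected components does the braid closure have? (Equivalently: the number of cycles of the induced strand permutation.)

2

Derivation:
Track the strand permutation on 2 strands, starting from identity.
  step 1: s1^-1 swaps positions 1,2 -> [2 1]
  step 2: s1 swaps positions 1,2 -> [1 2]
  step 3: s1^-1 swaps positions 1,2 -> [2 1]
  step 4: s1 swaps positions 1,2 -> [1 2]
  step 5: s1 swaps positions 1,2 -> [2 1]
  step 6: s1^-1 swaps positions 1,2 -> [1 2]
Final permutation (position -> original strand): [1 2]
Closure components = cycle count of this permutation = 2.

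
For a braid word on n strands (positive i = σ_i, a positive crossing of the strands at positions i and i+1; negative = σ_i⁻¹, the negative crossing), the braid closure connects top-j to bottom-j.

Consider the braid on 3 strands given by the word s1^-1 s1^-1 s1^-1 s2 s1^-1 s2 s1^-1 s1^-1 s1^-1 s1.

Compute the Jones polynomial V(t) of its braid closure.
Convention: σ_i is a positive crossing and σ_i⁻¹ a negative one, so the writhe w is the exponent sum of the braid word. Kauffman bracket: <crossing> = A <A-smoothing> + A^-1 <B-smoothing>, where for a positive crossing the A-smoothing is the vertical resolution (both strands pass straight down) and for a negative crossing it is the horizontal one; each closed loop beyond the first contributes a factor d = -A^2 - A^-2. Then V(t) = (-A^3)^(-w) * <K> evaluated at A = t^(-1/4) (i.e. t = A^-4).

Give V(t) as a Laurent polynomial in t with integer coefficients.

The presented braid s1^-1 s1^-1 s1^-1 s2 s1^-1 s2 s1^-1 s1^-1 s1^-1 s1 on 3 strands reduces by inverse Markov moves (closure unchanged at each step):
  Deconjugate: the word is γ·β·γ⁻¹ with γ = s1^-1 (prefix) and γ⁻¹ = s1 (suffix); strip both.
Reduced to β = s1^-1 s1^-1 s2 s1^-1 s2 s1^-1 s1^-1 s1^-1 on 3 strands, 8 crossings.
Compute on β:
Braid: s1^-1 s1^-1 s2 s1^-1 s2 s1^-1 s1^-1 s1^-1 on 3 strands, 8 crossings.
Writhe w = (#positive) - (#negative) = 2 - 6 = -4.
Enumerate smoothing states for the bracket polynomial. There are 2^8 = 256 states.
Each crossing splits two ways (0=vertical, 1=horizontal). The state's weight is A^(#A-smoothings - #B-smoothings) * d^(loops - 1).
Tabulate the states by total A-exponent and number of loops L (A-exp: L × count):
  A^8: L=7 ×1
  A^6: L=6 ×8
  A^4: L=5 ×28
  A^2: L=4 ×55, L=6 ×1
  A^0: L=3 ×65, L=5 ×5
  A^-2: L=2 ×46, L=4 ×10
  A^-4: L=1 ×17, L=3 ×11
  A^-6: L=2 ×8
  A^-8: L=3 ×1
Each group contributes A^e * Σ count * d^(L-1):
Powers of d = -A^2 - A^-2: d^2 = A^4 + 2 + A^-4; d^3 = -A^6 - 3*A^2 - 3*A^-2 - A^-6; d^4 = A^8 + 4*A^4 + 6 + 4*A^-4 + A^-8; d^5 = -A^10 - 5*A^6 - 10*A^2 - 10*A^-2 - 5*A^-6 - A^-10; d^6 = A^12 + 6*A^8 + 15*A^4 + 20 + 15*A^-4 + 6*A^-8 + A^-12.
  A^8 * (d^6) = A^20 + 6*A^16 + 15*A^12 + 20*A^8 + 15*A^4 + 6 + A^-4
  A^6 * (8*d^5) = -8*A^16 - 40*A^12 - 80*A^8 - 80*A^4 - 40 - 8*A^-4
  A^4 * (28*d^4) = 28*A^12 + 112*A^8 + 168*A^4 + 112 + 28*A^-4
  A^2 * (55*d^3 + d^5) = -A^12 - 60*A^8 - 175*A^4 - 175 - 60*A^-4 - A^-8
  A^0 * (65*d^2 + 5*d^4) = 5*A^8 + 85*A^4 + 160 + 85*A^-4 + 5*A^-8
  A^-2 * (46*d + 10*d^3) = -10*A^4 - 76 - 76*A^-4 - 10*A^-8
  A^-4 * (17 + 11*d^2) = 11 + 39*A^-4 + 11*A^-8
  A^-6 * (8*d) = -8*A^-4 - 8*A^-8
  A^-8 * (d^2) = A^-4 + 2*A^-8 + A^-12
Summing the groups: <K> = A^20 - 2*A^16 + 2*A^12 - 3*A^8 + 3*A^4 - 2 + 2*A^-4 - A^-8 + A^-12
Normalise by the writhe: (-A^3)^(-w) = (-A^3)^(4) = A^12, so f(A) = A^12 * <K> = A^32 - 2*A^28 + 2*A^24 - 3*A^20 + 3*A^16 - 2*A^12 + 2*A^8 - A^4 + 1.
Substitute A = t^(-1/4), i.e. A^e → t^(-e/4): V(t) = 1 - t^-1 + 2*t^-2 - 2*t^-3 + 3*t^-4 - 3*t^-5 + 2*t^-6 - 2*t^-7 + t^-8

Answer: 1 - t^-1 + 2*t^-2 - 2*t^-3 + 3*t^-4 - 3*t^-5 + 2*t^-6 - 2*t^-7 + t^-8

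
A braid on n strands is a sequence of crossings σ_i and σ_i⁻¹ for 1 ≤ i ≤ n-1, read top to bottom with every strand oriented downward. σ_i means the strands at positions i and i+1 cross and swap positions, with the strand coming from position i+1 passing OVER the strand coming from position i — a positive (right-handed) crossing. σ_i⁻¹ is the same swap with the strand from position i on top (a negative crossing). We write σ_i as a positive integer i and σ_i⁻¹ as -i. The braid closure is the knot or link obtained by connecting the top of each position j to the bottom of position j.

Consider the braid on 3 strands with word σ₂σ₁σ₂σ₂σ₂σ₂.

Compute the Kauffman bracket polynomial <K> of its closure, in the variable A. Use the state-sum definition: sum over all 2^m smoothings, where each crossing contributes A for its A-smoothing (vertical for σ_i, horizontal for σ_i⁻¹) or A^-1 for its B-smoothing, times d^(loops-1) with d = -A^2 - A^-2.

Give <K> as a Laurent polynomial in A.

A^10 + A^2 - A^-2 + A^-6 - A^-10

Derivation:
Braid: s2 s1 s2 s2 s2 s2 on 3 strands, 6 crossings.
Writhe w = (#positive) - (#negative) = 6 - 0 = 6.
State-sum expansion of <K>. There are 2^6 = 64 states.
For each crossing: s=0 is the vertical smoothing, s=1 horizontal. Crossing k contributes A^(sign_k * (1 - 2*s_k)); loop factor d = -A^2 - A^-2.
Tabulate the states by total A-exponent and number of loops L (A-exp: L × count):
  A^6: L=3 ×1
  A^4: L=2 ×6
  A^2: L=1 ×5, L=3 ×10
  A^0: L=2 ×10, L=4 ×10
  A^-2: L=3 ×10, L=5 ×5
  A^-4: L=4 ×5, L=6 ×1
  A^-6: L=5 ×1
Each group contributes A^e * Σ count * d^(L-1):
Powers of d = -A^2 - A^-2: d^2 = A^4 + 2 + A^-4; d^3 = -A^6 - 3*A^2 - 3*A^-2 - A^-6; d^4 = A^8 + 4*A^4 + 6 + 4*A^-4 + A^-8; d^5 = -A^10 - 5*A^6 - 10*A^2 - 10*A^-2 - 5*A^-6 - A^-10.
  A^6 * (d^2) = A^10 + 2*A^6 + A^2
  A^4 * (6*d) = -6*A^6 - 6*A^2
  A^2 * (5 + 10*d^2) = 10*A^6 + 25*A^2 + 10*A^-2
  A^0 * (10*d + 10*d^3) = -10*A^6 - 40*A^2 - 40*A^-2 - 10*A^-6
  A^-2 * (10*d^2 + 5*d^4) = 5*A^6 + 30*A^2 + 50*A^-2 + 30*A^-6 + 5*A^-10
  A^-4 * (5*d^3 + d^5) = -A^6 - 10*A^2 - 25*A^-2 - 25*A^-6 - 10*A^-10 - A^-14
  A^-6 * (d^4) = A^2 + 4*A^-2 + 6*A^-6 + 4*A^-10 + A^-14
Summing the groups: <K> = A^10 + A^2 - A^-2 + A^-6 - A^-10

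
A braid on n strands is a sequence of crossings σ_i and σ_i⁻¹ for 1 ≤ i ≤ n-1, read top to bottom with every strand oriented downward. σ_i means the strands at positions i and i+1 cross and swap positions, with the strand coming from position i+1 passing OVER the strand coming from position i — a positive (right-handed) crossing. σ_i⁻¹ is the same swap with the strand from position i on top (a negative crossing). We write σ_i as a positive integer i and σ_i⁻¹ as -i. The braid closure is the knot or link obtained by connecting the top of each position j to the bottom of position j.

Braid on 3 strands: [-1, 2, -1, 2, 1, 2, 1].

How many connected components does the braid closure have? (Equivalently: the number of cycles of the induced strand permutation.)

2

Derivation:
Track the strand permutation on 3 strands, starting from identity.
  step 1: s1^-1 swaps positions 1,2 -> [2 1 3]
  step 2: s2 swaps positions 2,3 -> [2 3 1]
  step 3: s1^-1 swaps positions 1,2 -> [3 2 1]
  step 4: s2 swaps positions 2,3 -> [3 1 2]
  step 5: s1 swaps positions 1,2 -> [1 3 2]
  step 6: s2 swaps positions 2,3 -> [1 2 3]
  step 7: s1 swaps positions 1,2 -> [2 1 3]
Final permutation (position -> original strand): [2 1 3]
Closure components = cycle count of this permutation = 2.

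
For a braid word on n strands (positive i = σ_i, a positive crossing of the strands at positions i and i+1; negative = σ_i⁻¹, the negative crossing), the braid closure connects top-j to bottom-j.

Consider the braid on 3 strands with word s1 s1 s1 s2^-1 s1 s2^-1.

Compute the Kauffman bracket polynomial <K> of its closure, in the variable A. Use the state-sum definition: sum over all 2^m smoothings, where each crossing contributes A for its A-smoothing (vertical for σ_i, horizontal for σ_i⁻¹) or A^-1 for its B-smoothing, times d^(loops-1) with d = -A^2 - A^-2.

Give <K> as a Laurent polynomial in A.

A^10 - A^6 + 2*A^2 - 2*A^-2 + 2*A^-6 - 2*A^-10 + A^-14

Derivation:
Braid: s1 s1 s1 s2^-1 s1 s2^-1 on 3 strands, 6 crossings.
Writhe w = (#positive) - (#negative) = 4 - 2 = 2.
Computing the Kauffman bracket via state sum. There are 2^6 = 64 states.
For each crossing: s=0 is the vertical smoothing, s=1 horizontal. Crossing k contributes A^(sign_k * (1 - 2*s_k)); loop factor d = -A^2 - A^-2.
Tabulate the states by total A-exponent and number of loops L (A-exp: L × count):
  A^6: L=3 ×1
  A^4: L=2 ×6
  A^2: L=1 ×11, L=3 ×4
  A^0: L=2 ×19, L=4 ×1
  A^-2: L=3 ×15
  A^-4: L=4 ×6
  A^-6: L=5 ×1
Each group contributes A^e * Σ count * d^(L-1):
Powers of d = -A^2 - A^-2: d^2 = A^4 + 2 + A^-4; d^3 = -A^6 - 3*A^2 - 3*A^-2 - A^-6; d^4 = A^8 + 4*A^4 + 6 + 4*A^-4 + A^-8.
  A^6 * (d^2) = A^10 + 2*A^6 + A^2
  A^4 * (6*d) = -6*A^6 - 6*A^2
  A^2 * (11 + 4*d^2) = 4*A^6 + 19*A^2 + 4*A^-2
  A^0 * (19*d + d^3) = -A^6 - 22*A^2 - 22*A^-2 - A^-6
  A^-2 * (15*d^2) = 15*A^2 + 30*A^-2 + 15*A^-6
  A^-4 * (6*d^3) = -6*A^2 - 18*A^-2 - 18*A^-6 - 6*A^-10
  A^-6 * (d^4) = A^2 + 4*A^-2 + 6*A^-6 + 4*A^-10 + A^-14
Summing the groups: <K> = A^10 - A^6 + 2*A^2 - 2*A^-2 + 2*A^-6 - 2*A^-10 + A^-14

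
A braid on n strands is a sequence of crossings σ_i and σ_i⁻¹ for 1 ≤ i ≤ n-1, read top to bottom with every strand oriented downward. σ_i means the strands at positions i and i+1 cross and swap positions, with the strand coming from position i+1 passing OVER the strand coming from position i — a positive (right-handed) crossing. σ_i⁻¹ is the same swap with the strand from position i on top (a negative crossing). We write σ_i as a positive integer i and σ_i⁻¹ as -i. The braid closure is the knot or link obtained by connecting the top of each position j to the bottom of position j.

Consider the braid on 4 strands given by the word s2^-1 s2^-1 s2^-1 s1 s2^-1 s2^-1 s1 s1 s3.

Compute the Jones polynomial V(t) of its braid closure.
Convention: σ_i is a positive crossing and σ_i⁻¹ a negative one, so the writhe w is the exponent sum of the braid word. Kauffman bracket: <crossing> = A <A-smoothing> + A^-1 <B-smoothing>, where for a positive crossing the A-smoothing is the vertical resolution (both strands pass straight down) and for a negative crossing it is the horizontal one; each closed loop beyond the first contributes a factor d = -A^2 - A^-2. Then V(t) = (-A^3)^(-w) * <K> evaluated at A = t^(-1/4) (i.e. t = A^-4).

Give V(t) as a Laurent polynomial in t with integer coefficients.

The presented braid s2^-1 s2^-1 s2^-1 s1 s2^-1 s2^-1 s1 s1 s3 on 4 strands reduces by inverse Markov moves (closure unchanged at each step):
  Destabilize: the word has the form β·s3 where s3 occurs only as the final letter (β ∈ B_3); drop it and the last strand → 3 strands.
Reduced to β = s2^-1 s2^-1 s2^-1 s1 s2^-1 s2^-1 s1 s1 on 3 strands, 8 crossings.
Compute on β:
Braid: s2^-1 s2^-1 s2^-1 s1 s2^-1 s2^-1 s1 s1 on 3 strands, 8 crossings.
Writhe w = (#positive) - (#negative) = 3 - 5 = -2.
Enumerate smoothing states for the bracket polynomial. There are 2^8 = 256 states.
Smooth each crossing (0=||, 1=⌣⌢); contribution A^(Σ sign_k(1-2s_k)) * d^(L-1).
Tabulate the states by total A-exponent and number of loops L (A-exp: L × count):
  A^8: L=6 ×1
  A^6: L=5 ×8
  A^4: L=4 ×27, L=6 ×1
  A^2: L=3 ×50, L=5 ×6
  A^0: L=2 ×53, L=4 ×17
  A^-2: L=1 ×27, L=3 ×28, L=5 ×1
  A^-4: L=2 ×24, L=4 ×4
  A^-6: L=3 ×8
  A^-8: L=4 ×1
Each group contributes A^e * Σ count * d^(L-1):
Powers of d = -A^2 - A^-2: d^2 = A^4 + 2 + A^-4; d^3 = -A^6 - 3*A^2 - 3*A^-2 - A^-6; d^4 = A^8 + 4*A^4 + 6 + 4*A^-4 + A^-8; d^5 = -A^10 - 5*A^6 - 10*A^2 - 10*A^-2 - 5*A^-6 - A^-10.
  A^8 * (d^5) = -A^18 - 5*A^14 - 10*A^10 - 10*A^6 - 5*A^2 - A^-2
  A^6 * (8*d^4) = 8*A^14 + 32*A^10 + 48*A^6 + 32*A^2 + 8*A^-2
  A^4 * (27*d^3 + d^5) = -A^14 - 32*A^10 - 91*A^6 - 91*A^2 - 32*A^-2 - A^-6
  A^2 * (50*d^2 + 6*d^4) = 6*A^10 + 74*A^6 + 136*A^2 + 74*A^-2 + 6*A^-6
  A^0 * (53*d + 17*d^3) = -17*A^6 - 104*A^2 - 104*A^-2 - 17*A^-6
  A^-2 * (27 + 28*d^2 + d^4) = A^6 + 32*A^2 + 89*A^-2 + 32*A^-6 + A^-10
  A^-4 * (24*d + 4*d^3) = -4*A^2 - 36*A^-2 - 36*A^-6 - 4*A^-10
  A^-6 * (8*d^2) = 8*A^-2 + 16*A^-6 + 8*A^-10
  A^-8 * (d^3) = -A^-2 - 3*A^-6 - 3*A^-10 - A^-14
Summing the groups: <K> = -A^18 + 2*A^14 - 4*A^10 + 5*A^6 - 4*A^2 + 5*A^-2 - 3*A^-6 + 2*A^-10 - A^-14
Normalise by the writhe: (-A^3)^(-w) = (-A^3)^(2) = A^6, so f(A) = A^6 * <K> = -A^24 + 2*A^20 - 4*A^16 + 5*A^12 - 4*A^8 + 5*A^4 - 3 + 2*A^-4 - A^-8.
Substitute A = t^(-1/4), i.e. A^e → t^(-e/4): V(t) = -t^2 + 2*t - 3 + 5*t^-1 - 4*t^-2 + 5*t^-3 - 4*t^-4 + 2*t^-5 - t^-6

Answer: -t^2 + 2*t - 3 + 5*t^-1 - 4*t^-2 + 5*t^-3 - 4*t^-4 + 2*t^-5 - t^-6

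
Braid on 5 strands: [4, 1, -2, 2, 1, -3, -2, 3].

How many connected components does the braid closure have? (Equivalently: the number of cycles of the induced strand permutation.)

3

Derivation:
Track the strand permutation on 5 strands, starting from identity.
  step 1: s4 swaps positions 4,5 -> [1 2 3 5 4]
  step 2: s1 swaps positions 1,2 -> [2 1 3 5 4]
  step 3: s2^-1 swaps positions 2,3 -> [2 3 1 5 4]
  step 4: s2 swaps positions 2,3 -> [2 1 3 5 4]
  step 5: s1 swaps positions 1,2 -> [1 2 3 5 4]
  step 6: s3^-1 swaps positions 3,4 -> [1 2 5 3 4]
  step 7: s2^-1 swaps positions 2,3 -> [1 5 2 3 4]
  step 8: s3 swaps positions 3,4 -> [1 5 3 2 4]
Final permutation (position -> original strand): [1 5 3 2 4]
Closure components = cycle count of this permutation = 3.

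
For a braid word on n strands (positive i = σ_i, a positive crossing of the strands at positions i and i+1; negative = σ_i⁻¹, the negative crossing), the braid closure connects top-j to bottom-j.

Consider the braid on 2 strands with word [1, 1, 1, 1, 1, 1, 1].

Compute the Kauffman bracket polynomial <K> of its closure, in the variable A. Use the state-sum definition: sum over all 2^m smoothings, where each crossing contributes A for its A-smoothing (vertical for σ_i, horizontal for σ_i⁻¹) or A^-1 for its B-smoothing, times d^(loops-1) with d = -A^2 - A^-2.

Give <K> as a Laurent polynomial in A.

-A^9 - A + A^-3 - A^-7 + A^-11 - A^-15 + A^-19

Derivation:
Braid: s1 s1 s1 s1 s1 s1 s1 on 2 strands, 7 crossings.
Writhe w = (#positive) - (#negative) = 7 - 0 = 7.
Computing the Kauffman bracket via state sum. There are 2^7 = 128 states.
Smooth each crossing (0=||, 1=⌣⌢); contribution A^(Σ sign_k(1-2s_k)) * d^(L-1).
Tabulate the states by total A-exponent and number of loops L (A-exp: L × count):
  A^7: L=2 ×1
  A^5: L=1 ×7
  A^3: L=2 ×21
  A^1: L=3 ×35
  A^-1: L=4 ×35
  A^-3: L=5 ×21
  A^-5: L=6 ×7
  A^-7: L=7 ×1
Each group contributes A^e * Σ count * d^(L-1):
Powers of d = -A^2 - A^-2: d^2 = A^4 + 2 + A^-4; d^3 = -A^6 - 3*A^2 - 3*A^-2 - A^-6; d^4 = A^8 + 4*A^4 + 6 + 4*A^-4 + A^-8; d^5 = -A^10 - 5*A^6 - 10*A^2 - 10*A^-2 - 5*A^-6 - A^-10; d^6 = A^12 + 6*A^8 + 15*A^4 + 20 + 15*A^-4 + 6*A^-8 + A^-12.
  A^7 * (d) = -A^9 - A^5
  A^5 * (7) = 7*A^5
  A^3 * (21*d) = -21*A^5 - 21*A
  A^1 * (35*d^2) = 35*A^5 + 70*A + 35*A^-3
  A^-1 * (35*d^3) = -35*A^5 - 105*A - 105*A^-3 - 35*A^-7
  A^-3 * (21*d^4) = 21*A^5 + 84*A + 126*A^-3 + 84*A^-7 + 21*A^-11
  A^-5 * (7*d^5) = -7*A^5 - 35*A - 70*A^-3 - 70*A^-7 - 35*A^-11 - 7*A^-15
  A^-7 * (d^6) = A^5 + 6*A + 15*A^-3 + 20*A^-7 + 15*A^-11 + 6*A^-15 + A^-19
Summing the groups: <K> = -A^9 - A + A^-3 - A^-7 + A^-11 - A^-15 + A^-19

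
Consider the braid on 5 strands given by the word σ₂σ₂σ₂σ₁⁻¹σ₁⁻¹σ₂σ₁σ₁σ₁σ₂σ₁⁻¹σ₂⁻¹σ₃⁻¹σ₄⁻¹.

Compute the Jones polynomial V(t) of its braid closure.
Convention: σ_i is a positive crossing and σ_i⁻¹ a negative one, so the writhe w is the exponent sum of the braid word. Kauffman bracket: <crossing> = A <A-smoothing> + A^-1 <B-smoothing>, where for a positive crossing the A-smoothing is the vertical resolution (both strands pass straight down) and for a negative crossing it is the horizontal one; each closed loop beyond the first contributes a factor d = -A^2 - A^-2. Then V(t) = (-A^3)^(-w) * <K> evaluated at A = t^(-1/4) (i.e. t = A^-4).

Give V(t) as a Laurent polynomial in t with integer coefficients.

-t^8 + 2*t^7 - 4*t^6 + 5*t^5 - 5*t^4 + 6*t^3 - 4*t^2 + 3*t - 1

Derivation:
The presented braid s2 s2 s2 s1^-1 s1^-1 s2 s1 s1 s1 s2 s1^-1 s2^-1 s3^-1 s4^-1 on 5 strands reduces by inverse Markov moves (closure unchanged at each step):
  Destabilize: the word has the form β·s4^-1 where s4^-1 occurs only as the final letter (β ∈ B_4); drop it and the last strand → 4 strands.
  Destabilize: the word has the form β·s3^-1 where s3^-1 occurs only as the final letter (β ∈ B_3); drop it and the last strand → 3 strands.
  Deconjugate: the word is γ·β·γ⁻¹ with γ = s2 (prefix) and γ⁻¹ = s2^-1 (suffix); strip both.
Reduced to β = s2 s2 s1^-1 s1^-1 s2 s1 s1 s1 s2 s1^-1 on 3 strands, 10 crossings.
Compute on β:
Braid: s2 s2 s1^-1 s1^-1 s2 s1 s1 s1 s2 s1^-1 on 3 strands, 10 crossings.
Writhe w = (#positive) - (#negative) = 7 - 3 = 4.
Enumerate smoothing states for the bracket polynomial. There are 2^10 = 1024 states.
For each crossing: s=0 is the vertical smoothing, s=1 horizontal. Crossing k contributes A^(sign_k * (1 - 2*s_k)); loop factor d = -A^2 - A^-2.
Tabulate the states by total A-exponent and number of loops L (A-exp: L × count):
  A^10: L=4 ×1
  A^8: L=3 ×7, L=5 ×3
  A^6: L=2 ×19, L=4 ×23, L=6 ×3
  A^4: L=1 ×20, L=3 ×75, L=5 ×24, L=7 ×1
  A^2: L=2 ×114, L=4 ×86, L=6 ×10
  A^0: L=1 ×51, L=3 ×155, L=5 ×45, L=7 ×1
  A^-2: L=2 ×102, L=4 ×98, L=6 ×10
  A^-4: L=3 ×89, L=5 ×30, L=7 ×1
  A^-6: L=4 ×41, L=6 ×4
  A^-8: L=5 ×10
  A^-10: L=6 ×1
Each group contributes A^e * Σ count * d^(L-1):
Powers of d = -A^2 - A^-2: d^2 = A^4 + 2 + A^-4; d^3 = -A^6 - 3*A^2 - 3*A^-2 - A^-6; d^4 = A^8 + 4*A^4 + 6 + 4*A^-4 + A^-8; d^5 = -A^10 - 5*A^6 - 10*A^2 - 10*A^-2 - 5*A^-6 - A^-10; d^6 = A^12 + 6*A^8 + 15*A^4 + 20 + 15*A^-4 + 6*A^-8 + A^-12.
  A^10 * (d^3) = -A^16 - 3*A^12 - 3*A^8 - A^4
  A^8 * (7*d^2 + 3*d^4) = 3*A^16 + 19*A^12 + 32*A^8 + 19*A^4 + 3
  A^6 * (19*d + 23*d^3 + 3*d^5) = -3*A^16 - 38*A^12 - 118*A^8 - 118*A^4 - 38 - 3*A^-4
  A^4 * (20 + 75*d^2 + 24*d^4 + d^6) = A^16 + 30*A^12 + 186*A^8 + 334*A^4 + 186 + 30*A^-4 + A^-8
  A^2 * (114*d + 86*d^3 + 10*d^5) = -10*A^12 - 136*A^8 - 472*A^4 - 472 - 136*A^-4 - 10*A^-8
  A^0 * (51 + 155*d^2 + 45*d^4 + d^6) = A^12 + 51*A^8 + 350*A^4 + 651 + 350*A^-4 + 51*A^-8 + A^-12
  A^-2 * (102*d + 98*d^3 + 10*d^5) = -10*A^8 - 148*A^4 - 496 - 496*A^-4 - 148*A^-8 - 10*A^-12
  A^-4 * (89*d^2 + 30*d^4 + d^6) = A^8 + 36*A^4 + 224 + 378*A^-4 + 224*A^-8 + 36*A^-12 + A^-16
  A^-6 * (41*d^3 + 4*d^5) = -4*A^4 - 61 - 163*A^-4 - 163*A^-8 - 61*A^-12 - 4*A^-16
  A^-8 * (10*d^4) = 10 + 40*A^-4 + 60*A^-8 + 40*A^-12 + 10*A^-16
  A^-10 * (d^5) = -1 - 5*A^-4 - 10*A^-8 - 10*A^-12 - 5*A^-16 - A^-20
Summing the groups: <K> = -A^12 + 3*A^8 - 4*A^4 + 6 - 5*A^-4 + 5*A^-8 - 4*A^-12 + 2*A^-16 - A^-20
Normalise by the writhe: (-A^3)^(-w) = (-A^3)^(-4) = A^-12, so f(A) = A^-12 * <K> = -1 + 3*A^-4 - 4*A^-8 + 6*A^-12 - 5*A^-16 + 5*A^-20 - 4*A^-24 + 2*A^-28 - A^-32.
Substitute A = t^(-1/4), i.e. A^e → t^(-e/4): V(t) = -t^8 + 2*t^7 - 4*t^6 + 5*t^5 - 5*t^4 + 6*t^3 - 4*t^2 + 3*t - 1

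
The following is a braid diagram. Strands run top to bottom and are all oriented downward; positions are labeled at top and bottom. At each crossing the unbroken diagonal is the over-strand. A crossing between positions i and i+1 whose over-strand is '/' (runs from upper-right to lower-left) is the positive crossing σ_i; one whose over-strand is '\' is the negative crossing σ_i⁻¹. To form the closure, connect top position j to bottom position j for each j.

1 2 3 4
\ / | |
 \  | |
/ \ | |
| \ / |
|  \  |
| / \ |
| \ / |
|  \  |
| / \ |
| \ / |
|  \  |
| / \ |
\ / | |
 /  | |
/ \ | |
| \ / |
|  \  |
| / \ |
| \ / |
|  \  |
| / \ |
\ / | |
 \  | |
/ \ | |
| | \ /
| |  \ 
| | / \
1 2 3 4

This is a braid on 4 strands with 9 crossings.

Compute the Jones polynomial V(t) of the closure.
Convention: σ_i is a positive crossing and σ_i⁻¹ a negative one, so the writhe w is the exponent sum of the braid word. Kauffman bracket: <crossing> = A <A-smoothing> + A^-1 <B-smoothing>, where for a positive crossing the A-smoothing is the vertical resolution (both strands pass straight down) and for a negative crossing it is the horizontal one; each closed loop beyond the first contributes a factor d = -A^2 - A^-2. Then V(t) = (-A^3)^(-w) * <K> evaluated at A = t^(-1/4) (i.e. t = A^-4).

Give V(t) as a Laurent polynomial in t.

t^-2 - t^-3 + 3*t^-4 - 3*t^-5 + 3*t^-6 - 3*t^-7 + 2*t^-8 - t^-9

Derivation:
Reading the diagram top to bottom ('/'-over between positions i,i+1 = s_i, '\'-over = s_i^-1): braid word = s1^-1 s2^-1 s2^-1 s2^-1 s1 s2^-1 s2^-1 s1^-1 s3^-1.
The presented braid s1^-1 s2^-1 s2^-1 s2^-1 s1 s2^-1 s2^-1 s1^-1 s3^-1 on 4 strands reduces by inverse Markov moves (closure unchanged at each step):
  Destabilize: the word has the form β·s3^-1 where s3^-1 occurs only as the final letter (β ∈ B_3); drop it and the last strand → 3 strands.
Reduced to β = s1^-1 s2^-1 s2^-1 s2^-1 s1 s2^-1 s2^-1 s1^-1 on 3 strands, 8 crossings.
Compute on β:
Braid: s1^-1 s2^-1 s2^-1 s2^-1 s1 s2^-1 s2^-1 s1^-1 on 3 strands, 8 crossings.
Writhe w = (#positive) - (#negative) = 1 - 7 = -6.
State-sum expansion of <K>. There are 2^8 = 256 states.
Each crossing splits two ways (0=vertical, 1=horizontal). The state's weight is A^(#A-smoothings - #B-smoothings) * d^(loops - 1).
Tabulate the states by total A-exponent and number of loops L (A-exp: L × count):
  A^8: L=6 ×1
  A^6: L=5 ×8
  A^4: L=4 ×27, L=6 ×1
  A^2: L=3 ×49, L=5 ×7
  A^0: L=2 ×49, L=4 ×21
  A^-2: L=1 ×22, L=3 ×34
  A^-4: L=2 ×27, L=4 ×1
  A^-6: L=1 ×5, L=3 ×3
  A^-8: L=2 ×1
Each group contributes A^e * Σ count * d^(L-1):
Powers of d = -A^2 - A^-2: d^2 = A^4 + 2 + A^-4; d^3 = -A^6 - 3*A^2 - 3*A^-2 - A^-6; d^4 = A^8 + 4*A^4 + 6 + 4*A^-4 + A^-8; d^5 = -A^10 - 5*A^6 - 10*A^2 - 10*A^-2 - 5*A^-6 - A^-10.
  A^8 * (d^5) = -A^18 - 5*A^14 - 10*A^10 - 10*A^6 - 5*A^2 - A^-2
  A^6 * (8*d^4) = 8*A^14 + 32*A^10 + 48*A^6 + 32*A^2 + 8*A^-2
  A^4 * (27*d^3 + d^5) = -A^14 - 32*A^10 - 91*A^6 - 91*A^2 - 32*A^-2 - A^-6
  A^2 * (49*d^2 + 7*d^4) = 7*A^10 + 77*A^6 + 140*A^2 + 77*A^-2 + 7*A^-6
  A^0 * (49*d + 21*d^3) = -21*A^6 - 112*A^2 - 112*A^-2 - 21*A^-6
  A^-2 * (22 + 34*d^2) = 34*A^2 + 90*A^-2 + 34*A^-6
  A^-4 * (27*d + d^3) = -A^2 - 30*A^-2 - 30*A^-6 - A^-10
  A^-6 * (5 + 3*d^2) = 3*A^-2 + 11*A^-6 + 3*A^-10
  A^-8 * (d) = -A^-6 - A^-10
Summing the groups: <K> = -A^18 + 2*A^14 - 3*A^10 + 3*A^6 - 3*A^2 + 3*A^-2 - A^-6 + A^-10
Normalise by the writhe: (-A^3)^(-w) = (-A^3)^(6) = A^18, so f(A) = A^18 * <K> = -A^36 + 2*A^32 - 3*A^28 + 3*A^24 - 3*A^20 + 3*A^16 - A^12 + A^8.
Substitute A = t^(-1/4), i.e. A^e → t^(-e/4): V(t) = t^-2 - t^-3 + 3*t^-4 - 3*t^-5 + 3*t^-6 - 3*t^-7 + 2*t^-8 - t^-9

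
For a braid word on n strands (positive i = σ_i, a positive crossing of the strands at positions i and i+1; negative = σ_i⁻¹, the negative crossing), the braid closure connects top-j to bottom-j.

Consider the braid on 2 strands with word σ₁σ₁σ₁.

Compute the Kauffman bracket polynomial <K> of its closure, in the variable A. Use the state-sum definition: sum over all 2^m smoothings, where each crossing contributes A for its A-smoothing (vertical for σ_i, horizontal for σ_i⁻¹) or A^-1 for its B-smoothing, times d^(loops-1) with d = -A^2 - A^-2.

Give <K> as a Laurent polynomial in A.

-A^5 - A^-3 + A^-7

Derivation:
Braid: s1 s1 s1 on 2 strands, 3 crossings.
Writhe w = (#positive) - (#negative) = 3 - 0 = 3.
Enumerate smoothing states for the bracket polynomial. There are 2^3 = 8 states.
For each crossing: s=0 is the vertical smoothing, s=1 horizontal. Crossing k contributes A^(sign_k * (1 - 2*s_k)); loop factor d = -A^2 - A^-2.
  state 000: A-exp=+3, loops=2, term = A^3 * d^1
  state 001: A-exp=+1, loops=1, term = A^1 * d^0
  state 010: A-exp=+1, loops=1, term = A^1 * d^0
  state 011: A-exp=-1, loops=2, term = A^-1 * d^1
  state 100: A-exp=+1, loops=1, term = A^1 * d^0
  state 101: A-exp=-1, loops=2, term = A^-1 * d^1
  state 110: A-exp=-1, loops=2, term = A^-1 * d^1
  state 111: A-exp=-3, loops=3, term = A^-3 * d^2
Collect the terms by A-exponent (count of states per loop number):
Powers of d = -A^2 - A^-2: d^2 = A^4 + 2 + A^-4.
  A^3 * (d) = -A^5 - A
  A^1 * (3) = 3*A
  A^-1 * (3*d) = -3*A - 3*A^-3
  A^-3 * (d^2) = A + 2*A^-3 + A^-7
Summing the groups: <K> = -A^5 - A^-3 + A^-7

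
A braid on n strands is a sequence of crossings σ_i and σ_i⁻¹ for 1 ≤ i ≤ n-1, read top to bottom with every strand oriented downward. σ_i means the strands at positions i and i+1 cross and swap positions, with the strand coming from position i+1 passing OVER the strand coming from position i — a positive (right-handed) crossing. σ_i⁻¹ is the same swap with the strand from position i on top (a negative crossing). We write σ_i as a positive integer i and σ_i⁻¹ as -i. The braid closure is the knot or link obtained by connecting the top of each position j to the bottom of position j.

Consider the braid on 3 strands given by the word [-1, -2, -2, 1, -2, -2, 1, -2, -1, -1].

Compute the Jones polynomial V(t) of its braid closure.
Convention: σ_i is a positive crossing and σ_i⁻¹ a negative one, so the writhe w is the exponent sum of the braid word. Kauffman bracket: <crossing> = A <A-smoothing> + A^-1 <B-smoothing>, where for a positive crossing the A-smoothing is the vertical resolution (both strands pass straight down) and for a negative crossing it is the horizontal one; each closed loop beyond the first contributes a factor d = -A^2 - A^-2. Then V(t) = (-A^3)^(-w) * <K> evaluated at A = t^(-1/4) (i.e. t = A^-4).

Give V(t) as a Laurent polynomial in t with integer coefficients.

Braid: s1^-1 s2^-1 s2^-1 s1 s2^-1 s2^-1 s1 s2^-1 s1^-1 s1^-1 on 3 strands, 10 crossings.
Writhe w = (#positive) - (#negative) = 2 - 8 = -6.
Enumerate smoothing states for the bracket polynomial. There are 2^10 = 1024 states.
For each crossing: s=0 is the vertical smoothing, s=1 horizontal. Crossing k contributes A^(sign_k * (1 - 2*s_k)); loop factor d = -A^2 - A^-2.
Tabulate the states by total A-exponent and number of loops L (A-exp: L × count):
  A^10: L=7 ×1
  A^8: L=6 ×10
  A^6: L=5 ×44, L=7 ×1
  A^4: L=4 ×110, L=6 ×10
  A^2: L=3 ×166, L=5 ×44
  A^0: L=2 ×144, L=4 ×106, L=6 ×2
  A^-2: L=1 ×57, L=3 ×140, L=5 ×13
  A^-4: L=2 ×91, L=4 ×28, L=6 ×1
  A^-6: L=1 ×16, L=3 ×26, L=5 ×3
  A^-8: L=2 ×7, L=4 ×3
  A^-10: L=3 ×1
Each group contributes A^e * Σ count * d^(L-1):
Powers of d = -A^2 - A^-2: d^2 = A^4 + 2 + A^-4; d^3 = -A^6 - 3*A^2 - 3*A^-2 - A^-6; d^4 = A^8 + 4*A^4 + 6 + 4*A^-4 + A^-8; d^5 = -A^10 - 5*A^6 - 10*A^2 - 10*A^-2 - 5*A^-6 - A^-10; d^6 = A^12 + 6*A^8 + 15*A^4 + 20 + 15*A^-4 + 6*A^-8 + A^-12.
  A^10 * (d^6) = A^22 + 6*A^18 + 15*A^14 + 20*A^10 + 15*A^6 + 6*A^2 + A^-2
  A^8 * (10*d^5) = -10*A^18 - 50*A^14 - 100*A^10 - 100*A^6 - 50*A^2 - 10*A^-2
  A^6 * (44*d^4 + d^6) = A^18 + 50*A^14 + 191*A^10 + 284*A^6 + 191*A^2 + 50*A^-2 + A^-6
  A^4 * (110*d^3 + 10*d^5) = -10*A^14 - 160*A^10 - 430*A^6 - 430*A^2 - 160*A^-2 - 10*A^-6
  A^2 * (166*d^2 + 44*d^4) = 44*A^10 + 342*A^6 + 596*A^2 + 342*A^-2 + 44*A^-6
  A^0 * (144*d + 106*d^3 + 2*d^5) = -2*A^10 - 116*A^6 - 482*A^2 - 482*A^-2 - 116*A^-6 - 2*A^-10
  A^-2 * (57 + 140*d^2 + 13*d^4) = 13*A^6 + 192*A^2 + 415*A^-2 + 192*A^-6 + 13*A^-10
  A^-4 * (91*d + 28*d^3 + d^5) = -A^6 - 33*A^2 - 185*A^-2 - 185*A^-6 - 33*A^-10 - A^-14
  A^-6 * (16 + 26*d^2 + 3*d^4) = 3*A^2 + 38*A^-2 + 86*A^-6 + 38*A^-10 + 3*A^-14
  A^-8 * (7*d + 3*d^3) = -3*A^-2 - 16*A^-6 - 16*A^-10 - 3*A^-14
  A^-10 * (d^2) = A^-6 + 2*A^-10 + A^-14
Summing the groups: <K> = A^22 - 3*A^18 + 5*A^14 - 7*A^10 + 7*A^6 - 7*A^2 + 6*A^-2 - 3*A^-6 + 2*A^-10
Normalise by the writhe: (-A^3)^(-w) = (-A^3)^(6) = A^18, so f(A) = A^18 * <K> = A^40 - 3*A^36 + 5*A^32 - 7*A^28 + 7*A^24 - 7*A^20 + 6*A^16 - 3*A^12 + 2*A^8.
Substitute A = t^(-1/4), i.e. A^e → t^(-e/4): V(t) = 2*t^-2 - 3*t^-3 + 6*t^-4 - 7*t^-5 + 7*t^-6 - 7*t^-7 + 5*t^-8 - 3*t^-9 + t^-10

Answer: 2*t^-2 - 3*t^-3 + 6*t^-4 - 7*t^-5 + 7*t^-6 - 7*t^-7 + 5*t^-8 - 3*t^-9 + t^-10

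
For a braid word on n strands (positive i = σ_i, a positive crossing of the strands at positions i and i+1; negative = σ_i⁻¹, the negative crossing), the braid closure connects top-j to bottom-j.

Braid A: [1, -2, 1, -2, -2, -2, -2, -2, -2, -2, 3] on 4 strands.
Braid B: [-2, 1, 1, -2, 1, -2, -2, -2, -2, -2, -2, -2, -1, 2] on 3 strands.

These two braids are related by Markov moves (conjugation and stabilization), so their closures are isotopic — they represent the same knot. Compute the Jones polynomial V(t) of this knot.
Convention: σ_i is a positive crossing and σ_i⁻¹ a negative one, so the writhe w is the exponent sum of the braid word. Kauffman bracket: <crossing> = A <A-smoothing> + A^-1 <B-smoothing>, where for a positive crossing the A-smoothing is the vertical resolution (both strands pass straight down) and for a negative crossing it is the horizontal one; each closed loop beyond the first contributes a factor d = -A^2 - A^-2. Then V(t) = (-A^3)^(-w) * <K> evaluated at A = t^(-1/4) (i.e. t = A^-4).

Markov-equivalent braids have isotopic closures, hence identical knot invariants. Strip the Markov moves from each word to reach a common short braid β, then compute V(t) once on β.
Braid A: s1 s2^-1 s1 s2^-1 s2^-1 s2^-1 s2^-1 s2^-1 s2^-1 s2^-1 s3 on 4 strands reduces by inverse Markov moves (closure unchanged at each step):
  Destabilize: the word has the form β·s3 where s3 occurs only as the final letter (β ∈ B_3); drop it and the last strand → 3 strands.
Reduced to β = s1 s2^-1 s1 s2^-1 s2^-1 s2^-1 s2^-1 s2^-1 s2^-1 s2^-1 on 3 strands, 10 crossings.
Braid B: s2^-1 s1 s1 s2^-1 s1 s2^-1 s2^-1 s2^-1 s2^-1 s2^-1 s2^-1 s2^-1 s1^-1 s2 on 3 strands reduces by inverse Markov moves (closure unchanged at each step):
  Deconjugate: the word is γ·β·γ⁻¹ with γ = s2^-1 s1 (prefix) and γ⁻¹ = s1^-1 s2 (suffix); strip both.
Reduced to β = s1 s2^-1 s1 s2^-1 s2^-1 s2^-1 s2^-1 s2^-1 s2^-1 s2^-1 on 3 strands, 10 crossings.
Both give the same β = s1 s2^-1 s1 s2^-1 s2^-1 s2^-1 s2^-1 s2^-1 s2^-1 s2^-1 on 3 strands, so one state sum suffices:
Braid: s1 s2^-1 s1 s2^-1 s2^-1 s2^-1 s2^-1 s2^-1 s2^-1 s2^-1 on 3 strands, 10 crossings.
Writhe w = (#positive) - (#negative) = 2 - 8 = -6.
Computing the Kauffman bracket via state sum. There are 2^10 = 1024 states.
Each crossing splits two ways (0=vertical, 1=horizontal). The state's weight is A^(#A-smoothings - #B-smoothings) * d^(loops - 1).
Tabulate the states by total A-exponent and number of loops L (A-exp: L × count):
  A^10: L=9 ×1
  A^8: L=8 ×10
  A^6: L=7 ×45
  A^4: L=6 ×119, L=8 ×1
  A^2: L=5 ×203, L=7 ×7
  A^0: L=4 ×231, L=6 ×21
  A^-2: L=3 ×175, L=5 ×35
  A^-4: L=2 ×85, L=4 ×35
  A^-6: L=1 ×23, L=3 ×22
  A^-8: L=2 ×10
  A^-10: L=3 ×1
Each group contributes A^e * Σ count * d^(L-1):
Powers of d = -A^2 - A^-2: d^2 = A^4 + 2 + A^-4; d^3 = -A^6 - 3*A^2 - 3*A^-2 - A^-6; d^4 = A^8 + 4*A^4 + 6 + 4*A^-4 + A^-8; d^5 = -A^10 - 5*A^6 - 10*A^2 - 10*A^-2 - 5*A^-6 - A^-10; d^6 = A^12 + 6*A^8 + 15*A^4 + 20 + 15*A^-4 + 6*A^-8 + A^-12; d^7 = -A^14 - 7*A^10 - 21*A^6 - 35*A^2 - 35*A^-2 - 21*A^-6 - 7*A^-10 - A^-14; d^8 = A^16 + 8*A^12 + 28*A^8 + 56*A^4 + 70 + 56*A^-4 + 28*A^-8 + 8*A^-12 + A^-16.
  A^10 * (d^8) = A^26 + 8*A^22 + 28*A^18 + 56*A^14 + 70*A^10 + 56*A^6 + 28*A^2 + 8*A^-2 + A^-6
  A^8 * (10*d^7) = -10*A^22 - 70*A^18 - 210*A^14 - 350*A^10 - 350*A^6 - 210*A^2 - 70*A^-2 - 10*A^-6
  A^6 * (45*d^6) = 45*A^18 + 270*A^14 + 675*A^10 + 900*A^6 + 675*A^2 + 270*A^-2 + 45*A^-6
  A^4 * (119*d^5 + d^7) = -A^18 - 126*A^14 - 616*A^10 - 1225*A^6 - 1225*A^2 - 616*A^-2 - 126*A^-6 - A^-10
  A^2 * (203*d^4 + 7*d^6) = 7*A^14 + 245*A^10 + 917*A^6 + 1358*A^2 + 917*A^-2 + 245*A^-6 + 7*A^-10
  A^0 * (231*d^3 + 21*d^5) = -21*A^10 - 336*A^6 - 903*A^2 - 903*A^-2 - 336*A^-6 - 21*A^-10
  A^-2 * (175*d^2 + 35*d^4) = 35*A^6 + 315*A^2 + 560*A^-2 + 315*A^-6 + 35*A^-10
  A^-4 * (85*d + 35*d^3) = -35*A^2 - 190*A^-2 - 190*A^-6 - 35*A^-10
  A^-6 * (23 + 22*d^2) = 22*A^-2 + 67*A^-6 + 22*A^-10
  A^-8 * (10*d) = -10*A^-6 - 10*A^-10
  A^-10 * (d^2) = A^-6 + 2*A^-10 + A^-14
Summing the groups: <K> = A^26 - 2*A^22 + 2*A^18 - 3*A^14 + 3*A^10 - 3*A^6 + 3*A^2 - 2*A^-2 + 2*A^-6 - A^-10 + A^-14
Normalise by the writhe: (-A^3)^(-w) = (-A^3)^(6) = A^18, so f(A) = A^18 * <K> = A^44 - 2*A^40 + 2*A^36 - 3*A^32 + 3*A^28 - 3*A^24 + 3*A^20 - 2*A^16 + 2*A^12 - A^8 + A^4.
Substitute A = t^(-1/4), i.e. A^e → t^(-e/4): V(t) = t^-1 - t^-2 + 2*t^-3 - 2*t^-4 + 3*t^-5 - 3*t^-6 + 3*t^-7 - 3*t^-8 + 2*t^-9 - 2*t^-10 + t^-11

Answer: t^-1 - t^-2 + 2*t^-3 - 2*t^-4 + 3*t^-5 - 3*t^-6 + 3*t^-7 - 3*t^-8 + 2*t^-9 - 2*t^-10 + t^-11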